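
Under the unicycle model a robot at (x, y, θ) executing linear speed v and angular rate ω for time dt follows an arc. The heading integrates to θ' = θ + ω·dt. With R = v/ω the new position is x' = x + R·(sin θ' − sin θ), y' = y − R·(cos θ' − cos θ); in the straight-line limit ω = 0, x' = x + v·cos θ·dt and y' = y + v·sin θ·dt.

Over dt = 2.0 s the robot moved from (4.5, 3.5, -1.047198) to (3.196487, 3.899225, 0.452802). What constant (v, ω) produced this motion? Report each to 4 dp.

v = -0.7500, ω = 0.7500

Δθ = 0.452802 − -1.047198 = 1.500000
ω = Δθ/dt = 1.500000/2.0 = 0.7500
R = Δx/(sin θ' − sin θ) = -1.0000
v = R·ω = -1.0000·0.7500 = -0.7500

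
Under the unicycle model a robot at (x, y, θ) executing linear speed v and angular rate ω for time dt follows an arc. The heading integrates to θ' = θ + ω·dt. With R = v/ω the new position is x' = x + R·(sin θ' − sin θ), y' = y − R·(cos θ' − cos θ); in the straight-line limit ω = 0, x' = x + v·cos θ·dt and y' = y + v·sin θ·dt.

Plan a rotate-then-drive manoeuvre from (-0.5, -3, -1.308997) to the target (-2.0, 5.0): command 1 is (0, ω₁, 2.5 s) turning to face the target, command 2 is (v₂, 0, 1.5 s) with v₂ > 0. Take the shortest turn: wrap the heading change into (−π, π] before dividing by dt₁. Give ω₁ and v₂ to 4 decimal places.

heading to target = atan2(5−-3, -2−-0.5) = 1.7561
Δθ = wrap(1.7561 − -1.3090) = 3.0651; ω₁ = Δθ/dt₁ = 1.2261
distance = √((-2−-0.5)² + (5−-3)²) = 8.1394; v₂ = distance/dt₂ = 5.4263

ω₁ = 1.2261, v₂ = 5.4263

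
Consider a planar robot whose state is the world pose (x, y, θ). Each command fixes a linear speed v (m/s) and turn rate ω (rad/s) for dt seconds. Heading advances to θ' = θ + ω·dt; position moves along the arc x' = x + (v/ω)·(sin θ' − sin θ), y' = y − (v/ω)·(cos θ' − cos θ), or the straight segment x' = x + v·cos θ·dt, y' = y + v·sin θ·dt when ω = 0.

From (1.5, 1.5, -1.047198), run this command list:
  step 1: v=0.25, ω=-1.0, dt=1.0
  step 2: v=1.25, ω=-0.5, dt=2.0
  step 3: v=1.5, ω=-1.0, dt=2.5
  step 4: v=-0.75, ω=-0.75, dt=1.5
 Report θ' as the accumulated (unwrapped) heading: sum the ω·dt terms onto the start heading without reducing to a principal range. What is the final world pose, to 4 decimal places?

step 1: θ'=-2.0472 (R=-0.2500) → pose (1.5057, 1.2604, -2.0472)
step 2: θ'=-3.0472 (R=-2.5000) → pose (-0.4803, -0.0821, -3.0472)
step 3: θ'=-5.5472 (R=-1.5000) → pose (-1.6287, 2.5230, -5.5472)
step 4: θ'=-6.6722 (R=1.0000) → pose (-2.6793, 2.3389, -6.6722)

(-2.6793, 2.3389, -6.6722)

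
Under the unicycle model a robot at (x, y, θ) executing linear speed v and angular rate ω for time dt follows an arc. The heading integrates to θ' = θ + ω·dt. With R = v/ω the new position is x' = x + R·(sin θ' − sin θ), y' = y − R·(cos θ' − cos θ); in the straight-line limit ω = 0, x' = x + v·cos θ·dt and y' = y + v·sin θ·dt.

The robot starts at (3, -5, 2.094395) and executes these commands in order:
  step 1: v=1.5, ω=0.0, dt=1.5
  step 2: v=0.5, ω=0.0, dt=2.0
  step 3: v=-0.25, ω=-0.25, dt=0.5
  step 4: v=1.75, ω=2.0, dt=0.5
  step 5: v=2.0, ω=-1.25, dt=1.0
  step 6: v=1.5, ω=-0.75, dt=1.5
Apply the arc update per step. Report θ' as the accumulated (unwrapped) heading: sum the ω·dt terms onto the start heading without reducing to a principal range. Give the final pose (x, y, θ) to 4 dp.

step 1: θ'=2.0944 (straight) → pose (1.8750, -3.0514, 2.0944)
step 2: θ'=2.0944 (straight) → pose (1.3750, -2.1854, 2.0944)
step 3: θ'=1.9694 (R=1.0000) → pose (1.4306, -2.2973, 1.9694)
step 4: θ'=2.9694 (R=0.8750) → pose (0.7741, -1.7748, 2.9694)
step 5: θ'=1.7194 (R=-1.6000) → pose (-0.5341, -0.4354, 1.7194)
step 6: θ'=0.5944 (R=-2.0000) → pose (0.3238, 1.5177, 0.5944)

(0.3238, 1.5177, 0.5944)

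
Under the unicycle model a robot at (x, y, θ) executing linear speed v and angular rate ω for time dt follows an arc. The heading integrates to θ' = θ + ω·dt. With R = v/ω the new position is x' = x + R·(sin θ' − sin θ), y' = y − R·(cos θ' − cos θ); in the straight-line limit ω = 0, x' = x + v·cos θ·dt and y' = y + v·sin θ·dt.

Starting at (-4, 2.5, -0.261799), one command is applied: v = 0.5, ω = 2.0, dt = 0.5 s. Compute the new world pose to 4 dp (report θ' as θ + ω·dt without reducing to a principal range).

(-3.7671, 2.5566, 0.7382)

θ' = -0.2618 + 2.0·0.5 = 0.7382
R = v/ω = 0.5/2.0 = 0.2500
x' = -4 + 0.2500·(sin 0.7382 − sin -0.2618) = -3.7671
y' = 2.5 − 0.2500·(cos 0.7382 − cos -0.2618) = 2.5566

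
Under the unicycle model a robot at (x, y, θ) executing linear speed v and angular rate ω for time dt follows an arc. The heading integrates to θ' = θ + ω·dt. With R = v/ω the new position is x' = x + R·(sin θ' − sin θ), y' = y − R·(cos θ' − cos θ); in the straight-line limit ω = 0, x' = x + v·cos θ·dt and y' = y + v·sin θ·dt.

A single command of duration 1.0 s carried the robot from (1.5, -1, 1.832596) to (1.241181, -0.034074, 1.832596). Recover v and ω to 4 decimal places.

v = 1.0000, ω = 0.0000

Δθ = 1.832596 − 1.832596 = 0.000000
ω = Δθ/dt = 0.000000/1.0 = 0.0000
ω = 0 → v = (Δx·cos θ + Δy·sin θ)/dt = 1.0000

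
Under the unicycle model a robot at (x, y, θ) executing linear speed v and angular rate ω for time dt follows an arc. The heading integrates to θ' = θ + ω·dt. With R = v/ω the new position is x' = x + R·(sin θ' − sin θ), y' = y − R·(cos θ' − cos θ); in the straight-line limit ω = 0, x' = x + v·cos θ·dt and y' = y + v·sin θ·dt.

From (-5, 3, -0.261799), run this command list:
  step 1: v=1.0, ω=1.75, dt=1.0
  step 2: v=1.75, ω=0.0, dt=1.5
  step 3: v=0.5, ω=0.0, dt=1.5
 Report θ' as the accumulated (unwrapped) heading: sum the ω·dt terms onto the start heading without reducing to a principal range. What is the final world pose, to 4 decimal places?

step 1: θ'=1.4882 (R=0.5714) → pose (-4.2826, 3.5048, 1.4882)
step 2: θ'=1.4882 (straight) → pose (-4.0661, 6.1209, 1.4882)
step 3: θ'=1.4882 (straight) → pose (-4.0042, 6.8683, 1.4882)

(-4.0042, 6.8683, 1.4882)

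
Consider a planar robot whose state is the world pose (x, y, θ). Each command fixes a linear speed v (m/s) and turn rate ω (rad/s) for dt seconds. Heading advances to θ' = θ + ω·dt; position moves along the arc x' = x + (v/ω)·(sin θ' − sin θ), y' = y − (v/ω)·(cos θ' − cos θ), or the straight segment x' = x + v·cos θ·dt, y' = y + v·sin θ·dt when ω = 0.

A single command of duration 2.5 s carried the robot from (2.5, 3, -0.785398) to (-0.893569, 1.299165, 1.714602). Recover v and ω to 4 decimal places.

v = -2.0000, ω = 1.0000

Δθ = 1.714602 − -0.785398 = 2.500000
ω = Δθ/dt = 2.500000/2.5 = 1.0000
R = Δx/(sin θ' − sin θ) = -2.0000
v = R·ω = -2.0000·1.0000 = -2.0000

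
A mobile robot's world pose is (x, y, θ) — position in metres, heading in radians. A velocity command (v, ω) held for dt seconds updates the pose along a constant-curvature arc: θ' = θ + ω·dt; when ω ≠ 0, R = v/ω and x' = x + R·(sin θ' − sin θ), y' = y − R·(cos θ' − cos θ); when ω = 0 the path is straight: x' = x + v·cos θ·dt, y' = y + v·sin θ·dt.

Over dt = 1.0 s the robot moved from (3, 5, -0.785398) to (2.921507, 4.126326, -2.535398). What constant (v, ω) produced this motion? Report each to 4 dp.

Δθ = -2.535398 − -0.785398 = -1.750000
ω = Δθ/dt = -1.750000/1.0 = -1.7500
R = −Δy/(cos θ' − cos θ) = -0.5714
v = R·ω = -0.5714·-1.7500 = 1.0000

v = 1.0000, ω = -1.7500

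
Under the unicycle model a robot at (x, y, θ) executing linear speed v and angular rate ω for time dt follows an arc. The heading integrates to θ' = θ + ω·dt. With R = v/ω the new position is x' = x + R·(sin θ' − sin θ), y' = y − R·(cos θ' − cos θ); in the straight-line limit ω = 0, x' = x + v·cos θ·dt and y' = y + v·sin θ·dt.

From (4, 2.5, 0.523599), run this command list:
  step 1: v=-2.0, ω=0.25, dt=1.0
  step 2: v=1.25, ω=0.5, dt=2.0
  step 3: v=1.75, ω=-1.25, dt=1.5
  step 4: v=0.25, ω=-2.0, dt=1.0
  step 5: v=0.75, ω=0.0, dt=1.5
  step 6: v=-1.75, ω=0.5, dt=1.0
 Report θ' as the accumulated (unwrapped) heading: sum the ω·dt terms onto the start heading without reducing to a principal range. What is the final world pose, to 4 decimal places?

(4.6307, 5.7680, -1.6014)

step 1: θ'=0.7736 (R=-8.0000) → pose (2.4103, 1.2950, 0.7736)
step 2: θ'=1.7736 (R=2.5000) → pose (3.1123, 3.5870, 1.7736)
step 3: θ'=-0.1014 (R=-1.4000) → pose (4.6253, 5.2618, -0.1014)
step 4: θ'=-2.1014 (R=-0.1250) → pose (4.7205, 5.0742, -2.1014)
step 5: θ'=-2.1014 (straight) → pose (4.1511, 4.1039, -2.1014)
step 6: θ'=-1.6014 (R=-3.5000) → pose (4.6307, 5.7680, -1.6014)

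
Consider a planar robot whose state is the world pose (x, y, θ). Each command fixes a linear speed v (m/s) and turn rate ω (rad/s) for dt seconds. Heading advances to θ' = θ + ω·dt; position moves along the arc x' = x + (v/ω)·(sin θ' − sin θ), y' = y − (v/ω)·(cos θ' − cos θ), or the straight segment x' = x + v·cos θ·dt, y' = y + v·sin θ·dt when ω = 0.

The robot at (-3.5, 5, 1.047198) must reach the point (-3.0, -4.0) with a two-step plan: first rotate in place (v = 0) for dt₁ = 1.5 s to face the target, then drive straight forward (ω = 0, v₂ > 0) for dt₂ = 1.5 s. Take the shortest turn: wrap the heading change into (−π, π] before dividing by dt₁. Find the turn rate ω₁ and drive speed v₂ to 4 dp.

heading to target = atan2(-4−5, -3−-3.5) = -1.5153
Δθ = wrap(-1.5153 − 1.0472) = -2.5625; ω₁ = Δθ/dt₁ = -1.7083
distance = √((-3−-3.5)² + (-4−5)²) = 9.0139; v₂ = distance/dt₂ = 6.0093

ω₁ = -1.7083, v₂ = 6.0093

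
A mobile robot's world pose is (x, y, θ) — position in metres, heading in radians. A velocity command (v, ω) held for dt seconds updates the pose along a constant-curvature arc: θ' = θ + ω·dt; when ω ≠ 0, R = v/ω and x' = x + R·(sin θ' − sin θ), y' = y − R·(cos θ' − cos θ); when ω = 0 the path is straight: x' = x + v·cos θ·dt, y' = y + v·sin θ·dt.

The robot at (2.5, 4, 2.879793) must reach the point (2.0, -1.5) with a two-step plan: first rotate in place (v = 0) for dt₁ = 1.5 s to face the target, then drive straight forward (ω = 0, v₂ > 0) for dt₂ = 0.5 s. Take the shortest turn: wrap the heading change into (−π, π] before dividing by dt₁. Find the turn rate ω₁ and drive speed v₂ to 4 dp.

heading to target = atan2(-1.5−4, 2−2.5) = -1.6615
Δθ = wrap(-1.6615 − 2.8798) = 1.7419; ω₁ = Δθ/dt₁ = 1.1613
distance = √((2−2.5)² + (-1.5−4)²) = 5.5227; v₂ = distance/dt₂ = 11.0454

ω₁ = 1.1613, v₂ = 11.0454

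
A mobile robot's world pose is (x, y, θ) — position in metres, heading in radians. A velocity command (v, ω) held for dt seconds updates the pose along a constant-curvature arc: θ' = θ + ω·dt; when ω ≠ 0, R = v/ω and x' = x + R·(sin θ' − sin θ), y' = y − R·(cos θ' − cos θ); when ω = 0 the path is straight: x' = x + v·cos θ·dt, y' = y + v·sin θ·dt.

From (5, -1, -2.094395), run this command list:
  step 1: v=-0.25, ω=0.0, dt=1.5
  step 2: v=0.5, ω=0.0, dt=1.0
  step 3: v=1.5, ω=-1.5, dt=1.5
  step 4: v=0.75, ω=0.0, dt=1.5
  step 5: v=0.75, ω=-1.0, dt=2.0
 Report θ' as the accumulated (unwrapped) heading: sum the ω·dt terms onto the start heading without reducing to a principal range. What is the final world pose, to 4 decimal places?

(3.4794, 1.1001, -6.3444)

step 1: θ'=-2.0944 (straight) → pose (5.1875, -0.6752, -2.0944)
step 2: θ'=-2.0944 (straight) → pose (4.9375, -1.1083, -2.0944)
step 3: θ'=-4.3444 (R=-1.0000) → pose (3.1384, -0.9680, -4.3444)
step 4: θ'=-4.3444 (straight) → pose (2.7337, 0.0817, -4.3444)
step 5: θ'=-6.3444 (R=-0.7500) → pose (3.4794, 1.1001, -6.3444)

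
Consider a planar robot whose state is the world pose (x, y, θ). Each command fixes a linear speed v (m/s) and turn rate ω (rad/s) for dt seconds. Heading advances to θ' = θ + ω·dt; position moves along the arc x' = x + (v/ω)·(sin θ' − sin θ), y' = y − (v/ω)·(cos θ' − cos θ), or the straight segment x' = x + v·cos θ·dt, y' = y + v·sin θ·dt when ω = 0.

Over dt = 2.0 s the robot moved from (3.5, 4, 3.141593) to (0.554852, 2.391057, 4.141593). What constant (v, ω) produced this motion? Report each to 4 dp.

Δθ = 4.141593 − 3.141593 = 1.000000
ω = Δθ/dt = 1.000000/2.0 = 0.5000
R = Δx/(sin θ' − sin θ) = 3.5000
v = R·ω = 3.5000·0.5000 = 1.7500

v = 1.7500, ω = 0.5000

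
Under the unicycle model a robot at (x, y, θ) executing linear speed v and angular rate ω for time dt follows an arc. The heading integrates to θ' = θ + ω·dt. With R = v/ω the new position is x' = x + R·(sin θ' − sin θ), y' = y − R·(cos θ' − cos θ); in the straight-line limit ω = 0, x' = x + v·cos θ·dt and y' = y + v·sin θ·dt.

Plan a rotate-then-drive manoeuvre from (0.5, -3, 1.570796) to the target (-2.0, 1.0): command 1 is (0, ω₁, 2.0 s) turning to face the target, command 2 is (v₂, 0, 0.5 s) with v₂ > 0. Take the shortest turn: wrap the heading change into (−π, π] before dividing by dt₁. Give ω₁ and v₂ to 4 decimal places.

heading to target = atan2(1−-3, -2−0.5) = 2.1294
Δθ = wrap(2.1294 − 1.5708) = 0.5586; ω₁ = Δθ/dt₁ = 0.2793
distance = √((-2−0.5)² + (1−-3)²) = 4.7170; v₂ = distance/dt₂ = 9.4340

ω₁ = 0.2793, v₂ = 9.4340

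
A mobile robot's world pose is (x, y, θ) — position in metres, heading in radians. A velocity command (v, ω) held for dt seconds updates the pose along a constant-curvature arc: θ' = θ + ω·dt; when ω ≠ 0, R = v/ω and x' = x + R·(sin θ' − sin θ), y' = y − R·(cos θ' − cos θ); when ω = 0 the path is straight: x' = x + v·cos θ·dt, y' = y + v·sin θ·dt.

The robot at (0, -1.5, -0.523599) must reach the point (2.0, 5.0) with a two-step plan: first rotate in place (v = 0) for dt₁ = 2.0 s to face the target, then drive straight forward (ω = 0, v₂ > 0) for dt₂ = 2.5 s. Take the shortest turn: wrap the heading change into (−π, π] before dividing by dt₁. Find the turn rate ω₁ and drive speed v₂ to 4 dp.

ω₁ = 0.8979, v₂ = 2.7203

heading to target = atan2(5−-1.5, 2−0) = 1.2723
Δθ = wrap(1.2723 − -0.5236) = 1.7959; ω₁ = Δθ/dt₁ = 0.8979
distance = √((2−0)² + (5−-1.5)²) = 6.8007; v₂ = distance/dt₂ = 2.7203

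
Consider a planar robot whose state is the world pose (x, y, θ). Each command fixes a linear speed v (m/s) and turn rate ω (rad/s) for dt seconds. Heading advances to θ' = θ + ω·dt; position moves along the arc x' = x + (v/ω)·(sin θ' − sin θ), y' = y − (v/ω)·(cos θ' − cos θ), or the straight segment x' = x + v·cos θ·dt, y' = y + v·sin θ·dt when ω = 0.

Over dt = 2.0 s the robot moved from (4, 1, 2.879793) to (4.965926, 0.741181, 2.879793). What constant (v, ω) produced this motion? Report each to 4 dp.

v = -0.5000, ω = 0.0000

Δθ = 2.879793 − 2.879793 = 0.000000
ω = Δθ/dt = 0.000000/2.0 = 0.0000
ω = 0 → v = (Δx·cos θ + Δy·sin θ)/dt = -0.5000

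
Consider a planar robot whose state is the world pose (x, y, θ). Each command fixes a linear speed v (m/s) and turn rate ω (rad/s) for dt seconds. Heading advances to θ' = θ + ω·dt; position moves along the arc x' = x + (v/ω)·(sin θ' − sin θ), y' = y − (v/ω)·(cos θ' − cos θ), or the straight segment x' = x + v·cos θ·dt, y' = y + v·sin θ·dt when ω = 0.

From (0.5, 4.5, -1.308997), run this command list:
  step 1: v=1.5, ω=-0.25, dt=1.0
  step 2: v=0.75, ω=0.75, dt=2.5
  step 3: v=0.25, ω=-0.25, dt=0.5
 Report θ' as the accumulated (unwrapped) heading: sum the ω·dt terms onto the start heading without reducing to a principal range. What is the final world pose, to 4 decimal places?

(2.1357, 2.1105, 0.1910)

step 1: θ'=-1.5590 (R=-6.0000) → pose (0.7040, 3.0179, -1.5590)
step 2: θ'=0.3160 (R=1.0000) → pose (2.0147, 2.0792, 0.3160)
step 3: θ'=0.1910 (R=-1.0000) → pose (2.1357, 2.1105, 0.1910)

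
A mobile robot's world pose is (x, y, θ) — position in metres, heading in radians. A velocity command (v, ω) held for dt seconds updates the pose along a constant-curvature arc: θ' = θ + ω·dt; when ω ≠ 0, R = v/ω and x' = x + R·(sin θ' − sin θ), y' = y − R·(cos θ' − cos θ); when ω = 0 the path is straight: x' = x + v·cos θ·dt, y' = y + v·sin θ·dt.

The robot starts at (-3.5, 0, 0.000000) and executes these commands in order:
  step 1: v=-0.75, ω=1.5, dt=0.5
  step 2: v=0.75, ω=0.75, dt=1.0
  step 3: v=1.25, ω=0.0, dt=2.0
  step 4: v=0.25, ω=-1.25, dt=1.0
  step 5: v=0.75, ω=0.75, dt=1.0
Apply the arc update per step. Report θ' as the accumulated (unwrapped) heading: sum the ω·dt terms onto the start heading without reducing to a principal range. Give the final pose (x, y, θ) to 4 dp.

step 1: θ'=0.7500 (R=-0.5000) → pose (-3.8408, -0.1342, 0.7500)
step 2: θ'=1.5000 (R=1.0000) → pose (-3.5250, 0.5268, 1.5000)
step 3: θ'=1.5000 (straight) → pose (-3.3481, 3.0205, 1.5000)
step 4: θ'=0.2500 (R=-0.2000) → pose (-3.1981, 3.2002, 0.2500)
step 5: θ'=1.0000 (R=1.0000) → pose (-2.6040, 3.6288, 1.0000)

(-2.6040, 3.6288, 1.0000)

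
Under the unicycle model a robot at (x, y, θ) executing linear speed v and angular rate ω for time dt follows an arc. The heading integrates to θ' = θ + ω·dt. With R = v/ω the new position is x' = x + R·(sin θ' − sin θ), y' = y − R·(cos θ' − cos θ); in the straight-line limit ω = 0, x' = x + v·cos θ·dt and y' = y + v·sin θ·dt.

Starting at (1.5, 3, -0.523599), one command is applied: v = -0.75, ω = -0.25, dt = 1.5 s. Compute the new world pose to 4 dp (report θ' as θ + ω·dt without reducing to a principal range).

θ' = -0.5236 + -0.25·1.5 = -0.8986
R = v/ω = -0.75/-0.25 = 3.0000
x' = 1.5 + 3.0000·(sin -0.8986 − sin -0.5236) = 0.6526
y' = 3 − 3.0000·(cos -0.8986 − cos -0.5236) = 3.7300

(0.6526, 3.7300, -0.8986)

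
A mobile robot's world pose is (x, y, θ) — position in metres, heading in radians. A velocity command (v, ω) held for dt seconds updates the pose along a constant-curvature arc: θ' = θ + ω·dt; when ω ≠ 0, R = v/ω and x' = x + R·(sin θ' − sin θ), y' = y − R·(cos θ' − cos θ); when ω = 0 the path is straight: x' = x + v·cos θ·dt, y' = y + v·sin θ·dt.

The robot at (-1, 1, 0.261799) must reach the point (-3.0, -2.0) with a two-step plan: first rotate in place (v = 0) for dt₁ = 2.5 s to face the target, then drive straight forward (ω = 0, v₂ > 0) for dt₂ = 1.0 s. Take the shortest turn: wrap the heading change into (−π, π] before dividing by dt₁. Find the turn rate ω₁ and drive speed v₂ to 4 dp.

heading to target = atan2(-2−1, -3−-1) = -2.1588
Δθ = wrap(-2.1588 − 0.2618) = -2.4206; ω₁ = Δθ/dt₁ = -0.9682
distance = √((-3−-1)² + (-2−1)²) = 3.6056; v₂ = distance/dt₂ = 3.6056

ω₁ = -0.9682, v₂ = 3.6056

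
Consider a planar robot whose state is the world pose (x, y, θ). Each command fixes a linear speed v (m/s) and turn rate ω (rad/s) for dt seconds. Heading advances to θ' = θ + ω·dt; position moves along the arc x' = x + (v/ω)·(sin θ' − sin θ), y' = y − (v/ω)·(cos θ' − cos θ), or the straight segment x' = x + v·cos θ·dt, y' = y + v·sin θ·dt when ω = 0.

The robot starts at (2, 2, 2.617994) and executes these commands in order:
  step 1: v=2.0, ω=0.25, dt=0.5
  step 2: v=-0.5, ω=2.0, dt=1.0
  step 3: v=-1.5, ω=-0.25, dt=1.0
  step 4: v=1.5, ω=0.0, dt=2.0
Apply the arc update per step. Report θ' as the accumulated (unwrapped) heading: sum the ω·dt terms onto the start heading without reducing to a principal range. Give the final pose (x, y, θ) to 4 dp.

(0.9400, 1.2440, 4.4930)

step 1: θ'=2.7430 (R=8.0000) → pose (1.1050, 2.4446, 2.7430)
step 2: θ'=4.7430 (R=-0.2500) → pose (1.4519, 2.6827, 4.7430)
step 3: θ'=4.4930 (R=6.0000) → pose (1.5929, 4.1721, 4.4930)
step 4: θ'=4.4930 (straight) → pose (0.9400, 1.2440, 4.4930)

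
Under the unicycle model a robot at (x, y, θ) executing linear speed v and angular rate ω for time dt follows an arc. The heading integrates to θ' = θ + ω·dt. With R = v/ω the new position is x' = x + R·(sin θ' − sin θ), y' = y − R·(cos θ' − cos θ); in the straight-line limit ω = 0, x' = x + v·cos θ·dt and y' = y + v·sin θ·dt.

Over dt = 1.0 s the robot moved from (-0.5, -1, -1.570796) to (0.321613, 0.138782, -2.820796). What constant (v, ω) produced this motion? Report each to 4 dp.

v = -1.5000, ω = -1.2500

Δθ = -2.820796 − -1.570796 = -1.250000
ω = Δθ/dt = -1.250000/1.0 = -1.2500
R = −Δy/(cos θ' − cos θ) = 1.2000
v = R·ω = 1.2000·-1.2500 = -1.5000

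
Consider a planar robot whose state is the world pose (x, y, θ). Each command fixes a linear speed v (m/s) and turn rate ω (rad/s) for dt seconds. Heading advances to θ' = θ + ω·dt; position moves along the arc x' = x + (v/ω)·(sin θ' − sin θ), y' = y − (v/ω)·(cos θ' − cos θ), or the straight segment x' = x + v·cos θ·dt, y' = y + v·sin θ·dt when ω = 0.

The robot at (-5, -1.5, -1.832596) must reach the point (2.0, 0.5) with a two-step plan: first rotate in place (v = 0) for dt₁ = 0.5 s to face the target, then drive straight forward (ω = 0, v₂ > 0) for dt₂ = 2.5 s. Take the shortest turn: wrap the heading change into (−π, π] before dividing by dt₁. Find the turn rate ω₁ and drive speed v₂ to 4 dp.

heading to target = atan2(0.5−-1.5, 2−-5) = 0.2783
Δθ = wrap(0.2783 − -1.8326) = 2.1109; ω₁ = Δθ/dt₁ = 4.2218
distance = √((2−-5)² + (0.5−-1.5)²) = 7.2801; v₂ = distance/dt₂ = 2.9120

ω₁ = 4.2218, v₂ = 2.9120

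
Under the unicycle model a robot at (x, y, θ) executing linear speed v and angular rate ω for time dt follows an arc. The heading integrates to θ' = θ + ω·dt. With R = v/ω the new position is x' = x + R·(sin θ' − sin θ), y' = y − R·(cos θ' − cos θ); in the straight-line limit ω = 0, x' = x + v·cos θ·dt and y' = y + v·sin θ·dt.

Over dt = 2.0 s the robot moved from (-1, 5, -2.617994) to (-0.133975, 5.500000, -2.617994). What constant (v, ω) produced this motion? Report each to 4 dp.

Δθ = -2.617994 − -2.617994 = 0.000000
ω = Δθ/dt = 0.000000/2.0 = 0.0000
ω = 0 → v = (Δx·cos θ + Δy·sin θ)/dt = -0.5000

v = -0.5000, ω = 0.0000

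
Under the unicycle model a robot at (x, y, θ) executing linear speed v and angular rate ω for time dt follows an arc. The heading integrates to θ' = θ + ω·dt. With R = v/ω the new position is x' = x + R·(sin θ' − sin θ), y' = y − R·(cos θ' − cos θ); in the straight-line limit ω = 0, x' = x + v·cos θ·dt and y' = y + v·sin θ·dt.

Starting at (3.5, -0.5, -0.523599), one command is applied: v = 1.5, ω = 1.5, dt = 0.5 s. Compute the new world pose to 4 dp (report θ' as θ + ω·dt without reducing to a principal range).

(4.2245, -0.6085, 0.2264)

θ' = -0.5236 + 1.5·0.5 = 0.2264
R = v/ω = 1.5/1.5 = 1.0000
x' = 3.5 + 1.0000·(sin 0.2264 − sin -0.5236) = 4.2245
y' = -0.5 − 1.0000·(cos 0.2264 − cos -0.5236) = -0.6085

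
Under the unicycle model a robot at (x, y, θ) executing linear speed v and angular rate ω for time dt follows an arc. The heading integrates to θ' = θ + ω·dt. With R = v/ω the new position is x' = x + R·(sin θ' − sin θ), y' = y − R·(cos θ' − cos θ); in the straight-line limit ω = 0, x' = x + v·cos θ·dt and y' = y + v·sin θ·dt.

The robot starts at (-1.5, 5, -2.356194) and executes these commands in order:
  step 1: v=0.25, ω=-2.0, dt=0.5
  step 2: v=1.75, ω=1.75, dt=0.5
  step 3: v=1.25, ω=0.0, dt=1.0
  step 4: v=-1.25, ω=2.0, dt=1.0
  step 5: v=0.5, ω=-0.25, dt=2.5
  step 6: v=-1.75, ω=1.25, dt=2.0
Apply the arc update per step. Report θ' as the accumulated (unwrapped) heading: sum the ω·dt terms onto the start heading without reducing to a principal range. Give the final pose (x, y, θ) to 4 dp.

(-5.2901, 3.8022, 1.3938)

step 1: θ'=-3.3562 (R=-0.1250) → pose (-1.6150, 4.9663, -3.3562)
step 2: θ'=-2.4812 (R=1.0000) → pose (-2.4414, 4.7789, -2.4812)
step 3: θ'=-2.4812 (straight) → pose (-3.4286, 4.0122, -2.4812)
step 4: θ'=-0.4812 (R=-0.6250) → pose (-3.5227, 5.0598, -0.4812)
step 5: θ'=-1.1062 (R=-2.0000) → pose (-2.6604, 4.1830, -1.1062)
step 6: θ'=1.3938 (R=-1.4000) → pose (-5.2901, 3.8022, 1.3938)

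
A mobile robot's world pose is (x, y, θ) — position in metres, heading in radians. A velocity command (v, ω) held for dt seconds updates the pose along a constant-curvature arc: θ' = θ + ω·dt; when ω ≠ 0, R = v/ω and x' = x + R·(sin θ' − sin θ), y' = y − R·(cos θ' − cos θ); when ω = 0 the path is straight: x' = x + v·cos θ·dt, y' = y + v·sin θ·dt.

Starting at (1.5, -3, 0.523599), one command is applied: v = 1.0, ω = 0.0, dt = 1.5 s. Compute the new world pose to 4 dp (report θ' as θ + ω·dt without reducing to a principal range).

(2.7990, -2.2500, 0.5236)

θ' = 0.5236 + 0.0·1.5 = 0.5236
ω = 0 → straight: x' = 1.5 + 1.0·cos(0.5236)·1.5 = 2.7990
y' = -3 + 1.0·sin(0.5236)·1.5 = -2.2500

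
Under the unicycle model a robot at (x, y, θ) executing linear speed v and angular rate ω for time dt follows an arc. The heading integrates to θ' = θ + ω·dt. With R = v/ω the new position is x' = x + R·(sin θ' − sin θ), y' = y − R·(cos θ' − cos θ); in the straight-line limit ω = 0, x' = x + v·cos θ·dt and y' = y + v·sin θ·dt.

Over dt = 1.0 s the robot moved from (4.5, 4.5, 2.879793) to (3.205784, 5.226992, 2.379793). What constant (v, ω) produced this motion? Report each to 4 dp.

Δθ = 2.379793 − 2.879793 = -0.500000
ω = Δθ/dt = -0.500000/1.0 = -0.5000
R = Δx/(sin θ' − sin θ) = -3.0000
v = R·ω = -3.0000·-0.5000 = 1.5000

v = 1.5000, ω = -0.5000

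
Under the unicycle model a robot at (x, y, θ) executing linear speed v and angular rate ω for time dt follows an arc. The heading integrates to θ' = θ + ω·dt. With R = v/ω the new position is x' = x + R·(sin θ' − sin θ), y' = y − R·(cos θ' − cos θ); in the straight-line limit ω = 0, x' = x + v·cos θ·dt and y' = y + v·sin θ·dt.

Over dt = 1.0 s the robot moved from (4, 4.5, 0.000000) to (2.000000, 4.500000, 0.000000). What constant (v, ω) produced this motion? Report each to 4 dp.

Δθ = 0.000000 − 0.000000 = 0.000000
ω = Δθ/dt = 0.000000/1.0 = 0.0000
ω = 0 → v = (Δx·cos θ + Δy·sin θ)/dt = -2.0000

v = -2.0000, ω = 0.0000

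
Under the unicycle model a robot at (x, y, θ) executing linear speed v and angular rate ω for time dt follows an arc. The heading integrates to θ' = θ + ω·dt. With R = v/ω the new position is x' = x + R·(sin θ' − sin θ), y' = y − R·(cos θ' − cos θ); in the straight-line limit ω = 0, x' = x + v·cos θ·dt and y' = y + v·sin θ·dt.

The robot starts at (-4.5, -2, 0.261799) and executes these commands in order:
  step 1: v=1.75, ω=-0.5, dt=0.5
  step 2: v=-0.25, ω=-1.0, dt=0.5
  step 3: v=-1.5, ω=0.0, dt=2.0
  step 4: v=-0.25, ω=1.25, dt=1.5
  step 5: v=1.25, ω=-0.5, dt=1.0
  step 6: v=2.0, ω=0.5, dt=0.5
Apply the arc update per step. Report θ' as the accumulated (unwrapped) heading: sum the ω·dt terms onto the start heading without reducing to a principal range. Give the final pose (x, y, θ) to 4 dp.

step 1: θ'=0.0118 (R=-3.5000) → pose (-3.6354, -1.8810, 0.0118)
step 2: θ'=-0.4882 (R=0.2500) → pose (-3.7556, -1.8518, -0.4882)
step 3: θ'=-0.4882 (straight) → pose (-6.4052, -0.4447, -0.4882)
step 4: θ'=1.3868 (R=-0.2000) → pose (-6.6956, -0.5847, 1.3868)
step 5: θ'=0.8868 (R=-2.5000) → pose (-6.1754, 0.5376, 0.8868)
step 6: θ'=1.1368 (R=4.0000) → pose (-5.6465, 1.3832, 1.1368)

(-5.6465, 1.3832, 1.1368)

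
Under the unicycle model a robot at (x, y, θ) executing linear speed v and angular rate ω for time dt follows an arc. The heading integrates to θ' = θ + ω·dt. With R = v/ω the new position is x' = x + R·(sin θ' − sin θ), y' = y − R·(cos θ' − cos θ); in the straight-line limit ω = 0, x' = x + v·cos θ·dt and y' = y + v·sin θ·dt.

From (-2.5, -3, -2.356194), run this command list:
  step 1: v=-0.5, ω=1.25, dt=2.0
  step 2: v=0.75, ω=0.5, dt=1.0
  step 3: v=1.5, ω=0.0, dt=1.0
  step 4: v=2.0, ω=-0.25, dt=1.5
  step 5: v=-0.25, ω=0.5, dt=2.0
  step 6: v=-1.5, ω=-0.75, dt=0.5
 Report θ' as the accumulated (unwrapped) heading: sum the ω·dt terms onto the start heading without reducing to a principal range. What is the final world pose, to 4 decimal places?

step 1: θ'=0.1438 (R=-0.4000) → pose (-2.8402, -2.3213, 0.1438)
step 2: θ'=0.6438 (R=1.5000) → pose (-2.1548, -2.0365, 0.6438)
step 3: θ'=0.6438 (straight) → pose (-0.9550, -1.1361, 0.6438)
step 4: θ'=0.2688 (R=-8.0000) → pose (1.7223, 0.1780, 0.2688)
step 5: θ'=1.2688 (R=-0.5000) → pose (1.3777, -0.1553, 1.2688)
step 6: θ'=0.8938 (R=2.0000) → pose (1.0271, -0.8133, 0.8938)

(1.0271, -0.8133, 0.8938)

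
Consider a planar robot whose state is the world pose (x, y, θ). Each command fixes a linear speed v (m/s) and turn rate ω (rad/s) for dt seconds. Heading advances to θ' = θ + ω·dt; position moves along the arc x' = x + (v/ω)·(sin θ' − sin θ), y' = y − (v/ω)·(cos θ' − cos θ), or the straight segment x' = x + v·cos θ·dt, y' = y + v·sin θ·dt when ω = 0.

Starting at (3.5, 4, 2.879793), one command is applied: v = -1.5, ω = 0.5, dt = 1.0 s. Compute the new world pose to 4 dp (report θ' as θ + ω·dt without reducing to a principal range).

θ' = 2.8798 + 0.5·1.0 = 3.3798
R = v/ω = -1.5/0.5 = -3.0000
x' = 3.5 + -3.0000·(sin 3.3798 − sin 2.8798) = 4.9843
y' = 4 − -3.0000·(cos 3.3798 − cos 2.8798) = 3.9825

(4.9843, 3.9825, 3.3798)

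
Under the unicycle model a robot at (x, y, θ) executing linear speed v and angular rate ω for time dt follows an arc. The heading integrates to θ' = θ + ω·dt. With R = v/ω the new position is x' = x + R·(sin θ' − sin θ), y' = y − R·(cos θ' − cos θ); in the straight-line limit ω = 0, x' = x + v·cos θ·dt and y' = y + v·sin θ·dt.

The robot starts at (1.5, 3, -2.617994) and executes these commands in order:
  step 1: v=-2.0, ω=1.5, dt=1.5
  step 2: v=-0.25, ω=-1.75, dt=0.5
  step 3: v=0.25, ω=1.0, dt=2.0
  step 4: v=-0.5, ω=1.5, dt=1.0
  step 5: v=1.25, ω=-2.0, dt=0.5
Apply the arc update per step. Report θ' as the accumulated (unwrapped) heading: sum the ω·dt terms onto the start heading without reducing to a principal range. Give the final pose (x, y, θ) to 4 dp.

step 1: θ'=-0.3680 (R=-1.3333) → pose (1.3130, 5.3988, -0.3680)
step 2: θ'=-1.2430 (R=0.1429) → pose (1.2291, 5.4861, -1.2430)
step 3: θ'=0.7570 (R=0.2500) → pose (1.6375, 5.3848, 0.7570)
step 4: θ'=2.2570 (R=-0.3333) → pose (1.6085, 4.9313, 2.2570)
step 5: θ'=1.2570 (R=-0.6250) → pose (1.4976, 5.5203, 1.2570)

(1.4976, 5.5203, 1.2570)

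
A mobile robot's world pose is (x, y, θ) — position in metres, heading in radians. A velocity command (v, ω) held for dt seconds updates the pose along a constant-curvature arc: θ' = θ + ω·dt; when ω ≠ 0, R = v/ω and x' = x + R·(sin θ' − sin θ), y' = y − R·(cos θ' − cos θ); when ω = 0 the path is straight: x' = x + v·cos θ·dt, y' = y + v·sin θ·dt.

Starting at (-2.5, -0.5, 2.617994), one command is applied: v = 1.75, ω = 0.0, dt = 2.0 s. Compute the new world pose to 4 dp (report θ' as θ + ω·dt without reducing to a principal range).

θ' = 2.6180 + 0.0·2.0 = 2.6180
ω = 0 → straight: x' = -2.5 + 1.75·cos(2.6180)·2.0 = -5.5311
y' = -0.5 + 1.75·sin(2.6180)·2.0 = 1.2500

(-5.5311, 1.2500, 2.6180)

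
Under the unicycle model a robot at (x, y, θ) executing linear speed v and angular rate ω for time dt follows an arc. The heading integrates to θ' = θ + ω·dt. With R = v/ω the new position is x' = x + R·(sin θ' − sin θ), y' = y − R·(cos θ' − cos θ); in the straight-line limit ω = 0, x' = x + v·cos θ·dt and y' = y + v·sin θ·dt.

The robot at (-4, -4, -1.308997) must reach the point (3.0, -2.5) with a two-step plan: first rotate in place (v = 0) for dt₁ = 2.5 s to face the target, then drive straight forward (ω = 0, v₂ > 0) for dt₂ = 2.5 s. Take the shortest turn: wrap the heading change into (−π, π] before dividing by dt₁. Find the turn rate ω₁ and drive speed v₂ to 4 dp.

ω₁ = 0.6080, v₂ = 2.8636

heading to target = atan2(-2.5−-4, 3−-4) = 0.2111
Δθ = wrap(0.2111 − -1.3090) = 1.5201; ω₁ = Δθ/dt₁ = 0.6080
distance = √((3−-4)² + (-2.5−-4)²) = 7.1589; v₂ = distance/dt₂ = 2.8636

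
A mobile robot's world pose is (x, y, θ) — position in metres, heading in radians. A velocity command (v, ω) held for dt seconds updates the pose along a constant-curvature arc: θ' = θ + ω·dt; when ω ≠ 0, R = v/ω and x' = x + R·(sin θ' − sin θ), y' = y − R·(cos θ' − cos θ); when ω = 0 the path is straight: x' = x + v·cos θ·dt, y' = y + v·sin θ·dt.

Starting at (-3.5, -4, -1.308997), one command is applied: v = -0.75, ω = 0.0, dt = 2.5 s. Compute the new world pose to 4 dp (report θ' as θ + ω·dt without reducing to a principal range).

θ' = -1.3090 + 0.0·2.5 = -1.3090
ω = 0 → straight: x' = -3.5 + -0.75·cos(-1.3090)·2.5 = -3.9853
y' = -4 + -0.75·sin(-1.3090)·2.5 = -2.1889

(-3.9853, -2.1889, -1.3090)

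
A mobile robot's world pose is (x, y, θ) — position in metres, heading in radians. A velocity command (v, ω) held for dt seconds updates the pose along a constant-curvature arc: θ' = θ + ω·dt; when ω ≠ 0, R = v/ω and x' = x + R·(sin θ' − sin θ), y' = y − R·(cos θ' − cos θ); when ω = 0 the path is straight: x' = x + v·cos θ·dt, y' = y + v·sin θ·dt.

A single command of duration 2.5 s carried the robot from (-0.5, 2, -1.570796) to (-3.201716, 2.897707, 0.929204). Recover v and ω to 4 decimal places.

Δθ = 0.929204 − -1.570796 = 2.500000
ω = Δθ/dt = 2.500000/2.5 = 1.0000
R = Δx/(sin θ' − sin θ) = -1.5000
v = R·ω = -1.5000·1.0000 = -1.5000

v = -1.5000, ω = 1.0000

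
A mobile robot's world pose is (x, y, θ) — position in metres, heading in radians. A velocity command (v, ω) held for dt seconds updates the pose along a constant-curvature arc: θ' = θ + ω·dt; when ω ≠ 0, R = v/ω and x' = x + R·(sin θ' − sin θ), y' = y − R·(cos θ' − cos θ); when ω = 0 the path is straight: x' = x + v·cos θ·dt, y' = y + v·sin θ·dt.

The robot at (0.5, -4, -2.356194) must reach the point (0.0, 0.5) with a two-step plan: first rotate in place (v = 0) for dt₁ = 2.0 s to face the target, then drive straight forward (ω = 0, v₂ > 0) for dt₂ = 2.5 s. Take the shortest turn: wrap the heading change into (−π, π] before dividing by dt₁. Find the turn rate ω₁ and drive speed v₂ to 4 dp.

heading to target = atan2(0.5−-4, 0−0.5) = 1.6815
Δθ = wrap(1.6815 − -2.3562) = -2.2455; ω₁ = Δθ/dt₁ = -1.1228
distance = √((0−0.5)² + (0.5−-4)²) = 4.5277; v₂ = distance/dt₂ = 1.8111

ω₁ = -1.1228, v₂ = 1.8111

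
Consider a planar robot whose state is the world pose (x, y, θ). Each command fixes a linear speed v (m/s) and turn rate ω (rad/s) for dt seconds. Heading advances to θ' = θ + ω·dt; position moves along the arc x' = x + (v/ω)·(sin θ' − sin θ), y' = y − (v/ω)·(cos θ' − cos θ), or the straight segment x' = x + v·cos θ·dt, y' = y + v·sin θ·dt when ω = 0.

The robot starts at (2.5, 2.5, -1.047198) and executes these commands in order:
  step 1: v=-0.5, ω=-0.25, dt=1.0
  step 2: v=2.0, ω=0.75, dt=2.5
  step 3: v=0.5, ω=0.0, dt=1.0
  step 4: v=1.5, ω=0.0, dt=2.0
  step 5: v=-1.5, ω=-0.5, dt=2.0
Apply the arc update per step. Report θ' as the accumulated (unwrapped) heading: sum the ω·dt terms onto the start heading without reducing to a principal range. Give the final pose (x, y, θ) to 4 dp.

(6.3944, 3.1344, -0.4222)

step 1: θ'=-1.2972 (R=2.0000) → pose (2.3064, 2.9596, -1.2972)
step 2: θ'=0.5778 (R=2.6667) → pose (6.3304, 1.4464, 0.5778)
step 3: θ'=0.5778 (straight) → pose (6.7492, 1.7194, 0.5778)
step 4: θ'=0.5778 (straight) → pose (9.2622, 3.3580, 0.5778)
step 5: θ'=-0.4222 (R=3.0000) → pose (6.3944, 3.1344, -0.4222)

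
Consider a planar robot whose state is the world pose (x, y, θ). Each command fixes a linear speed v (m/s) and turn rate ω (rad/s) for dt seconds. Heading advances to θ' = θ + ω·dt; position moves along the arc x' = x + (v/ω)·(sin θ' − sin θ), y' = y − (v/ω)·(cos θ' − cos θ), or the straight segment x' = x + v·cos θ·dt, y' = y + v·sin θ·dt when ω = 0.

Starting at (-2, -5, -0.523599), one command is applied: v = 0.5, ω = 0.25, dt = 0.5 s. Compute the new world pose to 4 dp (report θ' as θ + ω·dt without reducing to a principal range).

θ' = -0.5236 + 0.25·0.5 = -0.3986
R = v/ω = 0.5/0.25 = 2.0000
x' = -2 + 2.0000·(sin -0.3986 − sin -0.5236) = -1.7763
y' = -5 − 2.0000·(cos -0.3986 − cos -0.5236) = -5.1112

(-1.7763, -5.1112, -0.3986)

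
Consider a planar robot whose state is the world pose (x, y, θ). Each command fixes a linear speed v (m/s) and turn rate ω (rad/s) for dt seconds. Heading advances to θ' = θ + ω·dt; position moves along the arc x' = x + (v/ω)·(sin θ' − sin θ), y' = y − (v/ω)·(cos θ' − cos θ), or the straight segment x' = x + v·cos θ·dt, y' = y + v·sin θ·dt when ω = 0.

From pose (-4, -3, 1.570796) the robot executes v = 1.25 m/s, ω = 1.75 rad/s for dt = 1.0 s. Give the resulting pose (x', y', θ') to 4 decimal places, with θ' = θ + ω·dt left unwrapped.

θ' = 1.5708 + 1.75·1.0 = 3.3208
R = v/ω = 1.25/1.75 = 0.7143
x' = -4 + 0.7143·(sin 3.3208 − sin 1.5708) = -4.8416
y' = -3 − 0.7143·(cos 3.3208 − cos 1.5708) = -2.2972

(-4.8416, -2.2972, 3.3208)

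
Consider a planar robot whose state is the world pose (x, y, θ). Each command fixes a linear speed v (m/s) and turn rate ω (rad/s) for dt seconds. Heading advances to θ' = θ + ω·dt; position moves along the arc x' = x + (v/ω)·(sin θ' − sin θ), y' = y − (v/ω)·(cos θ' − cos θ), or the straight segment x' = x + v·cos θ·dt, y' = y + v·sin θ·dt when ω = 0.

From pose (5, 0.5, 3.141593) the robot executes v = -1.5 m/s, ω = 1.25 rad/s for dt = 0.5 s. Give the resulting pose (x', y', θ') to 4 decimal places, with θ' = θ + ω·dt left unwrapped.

θ' = 3.1416 + 1.25·0.5 = 3.7666
R = v/ω = -1.5/1.25 = -1.2000
x' = 5 + -1.2000·(sin 3.7666 − sin 3.1416) = 5.7021
y' = 0.5 − -1.2000·(cos 3.7666 − cos 3.1416) = 0.7268

(5.7021, 0.7268, 3.7666)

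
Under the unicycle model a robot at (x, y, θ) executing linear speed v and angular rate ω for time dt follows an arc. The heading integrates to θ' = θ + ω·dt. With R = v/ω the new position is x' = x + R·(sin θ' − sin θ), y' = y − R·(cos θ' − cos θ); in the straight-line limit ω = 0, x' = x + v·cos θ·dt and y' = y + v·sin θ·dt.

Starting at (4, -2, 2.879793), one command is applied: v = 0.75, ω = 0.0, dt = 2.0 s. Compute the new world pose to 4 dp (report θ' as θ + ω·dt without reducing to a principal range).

θ' = 2.8798 + 0.0·2.0 = 2.8798
ω = 0 → straight: x' = 4 + 0.75·cos(2.8798)·2.0 = 2.5511
y' = -2 + 0.75·sin(2.8798)·2.0 = -1.6118

(2.5511, -1.6118, 2.8798)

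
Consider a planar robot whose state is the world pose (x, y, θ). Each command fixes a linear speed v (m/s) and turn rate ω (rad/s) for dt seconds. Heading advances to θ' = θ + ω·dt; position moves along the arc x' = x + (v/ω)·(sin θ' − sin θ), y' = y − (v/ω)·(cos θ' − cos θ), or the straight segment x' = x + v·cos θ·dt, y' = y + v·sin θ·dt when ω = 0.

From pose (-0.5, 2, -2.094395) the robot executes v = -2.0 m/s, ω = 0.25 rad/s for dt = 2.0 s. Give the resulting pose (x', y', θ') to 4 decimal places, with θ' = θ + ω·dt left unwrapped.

(0.5696, 5.8112, -1.5944)

θ' = -2.0944 + 0.25·2.0 = -1.5944
R = v/ω = -2.0/0.25 = -8.0000
x' = -0.5 + -8.0000·(sin -1.5944 − sin -2.0944) = 0.5696
y' = 2 − -8.0000·(cos -1.5944 − cos -2.0944) = 5.8112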